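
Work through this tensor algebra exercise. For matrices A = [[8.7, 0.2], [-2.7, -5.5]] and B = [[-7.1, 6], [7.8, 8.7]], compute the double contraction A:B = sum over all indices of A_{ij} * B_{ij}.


A:B = sum over all i,j of A_{ij} * B_{ij}.
Row 1: 8.7*-7.1=-61.77, 0.2*6=1.2 => row sum = -60.57
Row 2: -2.7*7.8=-21.06, -5.5*8.7=-47.85 => row sum = -68.91
Total = -60.57 + -68.91 = -129.48

-129.48


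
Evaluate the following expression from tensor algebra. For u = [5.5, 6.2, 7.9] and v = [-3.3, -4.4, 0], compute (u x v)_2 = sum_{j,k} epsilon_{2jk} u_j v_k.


(u x v)_2 = sum_{j,k} epsilon_{2jk} u_j v_k. Only permutations of (1,2,3) contribute; the two non-zero terms are:
eps_{213} u_1 v_3 = -1 * 5.5 * 0 = 0
eps_{231} u_3 v_1 = 1 * 7.9 * -3.3 = -26.07
(u x v)_2 = -26.07

-26.07


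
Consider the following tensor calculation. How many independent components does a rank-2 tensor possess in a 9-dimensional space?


The number of components of a rank-r tensor in d dimensions is d^r.
Here d = 9 and r = 2.
9^2 = 81

81


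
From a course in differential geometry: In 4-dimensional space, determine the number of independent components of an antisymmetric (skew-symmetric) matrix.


An antisymmetric rank-2 tensor satisfies A_{ij} = -A_{ji}, so diagonal entries are zero.
The independent components are the upper-triangular entries: C(n, 2) = n(n-1)/2.
n = 4
C(4, 2) = 4 * 3 / 2 = 12 / 2 = 6

6


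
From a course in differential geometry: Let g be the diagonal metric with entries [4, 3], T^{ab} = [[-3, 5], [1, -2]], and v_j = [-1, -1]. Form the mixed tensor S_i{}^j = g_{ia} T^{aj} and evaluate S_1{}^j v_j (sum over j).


Step 1: lower the first index. For a diagonal metric, g_{ia} T^{aj} = g_{ii} T^{ij} (no sum on i).
g_{11} = 4
S_1{}^1 = 4 * T^{11} = 4 * -3 = -12
S_1{}^2 = 4 * T^{12} = 4 * 5 = 20
Step 2: contract S_1{}^j with v_j.
S_1{}^1 * v_1 = -12 * -1 = 12
S_1{}^2 * v_2 = 20 * -1 = -20
Result = 12 + -20 = -8

-8


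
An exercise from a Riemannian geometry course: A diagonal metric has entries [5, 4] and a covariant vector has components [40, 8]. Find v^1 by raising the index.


To raise an index with a diagonal metric: v^i = v_i / g_{ii}.
For index 1: v_1 = 40, g_{11} = 5
v^1 = 40 / 5 = 8

8


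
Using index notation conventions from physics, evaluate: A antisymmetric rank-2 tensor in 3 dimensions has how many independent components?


A antisymmetric rank-2 tensor in d dimensions has d(d-1)/2 independent components.
d = 3
d(d-1)/2 = 3 * 2 / 2 = 6 / 2 = 3

3


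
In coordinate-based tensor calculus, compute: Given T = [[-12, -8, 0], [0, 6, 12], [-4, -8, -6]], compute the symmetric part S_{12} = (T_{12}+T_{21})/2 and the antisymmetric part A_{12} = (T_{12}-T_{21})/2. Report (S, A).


T_{12} = -8
T_{21} = 0
S_{12} = (-8 + 0)/2 = -8/2 = -4
A_{12} = (-8 - 0)/2 = -8/2 = -4
Check: S + A = -4 + -4 = -8 = T_{12}.

(-4, -4)


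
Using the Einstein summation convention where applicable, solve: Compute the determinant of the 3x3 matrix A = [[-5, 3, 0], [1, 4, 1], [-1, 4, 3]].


Expanding along the first row, det(A) = a11*M_11 - a12*M_12 + a13*M_13, where M_1j is the (1,j) minor.
Minor M_11 = 4*3 - 1*4 = 8
Minor M_12 = 1*3 - 1*-1 = 4
Minor M_13 = 1*4 - 4*-1 = 8
det = -5*(8) - 3*(4) + 0*(8)
    = -40 - 12 + 0
    = -52

-52


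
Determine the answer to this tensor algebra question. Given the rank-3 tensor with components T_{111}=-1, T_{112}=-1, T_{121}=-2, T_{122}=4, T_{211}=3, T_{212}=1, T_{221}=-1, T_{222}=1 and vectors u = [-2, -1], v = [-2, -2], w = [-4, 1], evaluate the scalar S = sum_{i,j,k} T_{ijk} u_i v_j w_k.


S = sum over i,j,k of T_{ijk} u_i v_j w_k. Expanding all 8 terms:
T_{111}*u_1*v_1*w_1 = -1*-2*-2*-4 = 16  (running total: 16)
T_{112}*u_1*v_1*w_2 = -1*-2*-2*1 = -4  (running total: 12)
T_{121}*u_1*v_2*w_1 = -2*-2*-2*-4 = 32  (running total: 44)
T_{122}*u_1*v_2*w_2 = 4*-2*-2*1 = 16  (running total: 60)
T_{211}*u_2*v_1*w_1 = 3*-1*-2*-4 = -24  (running total: 36)
T_{212}*u_2*v_1*w_2 = 1*-1*-2*1 = 2  (running total: 38)
T_{221}*u_2*v_2*w_1 = -1*-1*-2*-4 = 8  (running total: 46)
T_{222}*u_2*v_2*w_2 = 1*-1*-2*1 = 2  (running total: 48)
S = 48

48


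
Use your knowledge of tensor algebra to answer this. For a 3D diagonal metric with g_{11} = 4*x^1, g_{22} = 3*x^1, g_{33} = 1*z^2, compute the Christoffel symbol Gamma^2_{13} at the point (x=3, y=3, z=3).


For a diagonal metric, Gamma^k_{ij} = (1/2) g^{kk} (dg_{ik}/dx_j + dg_{jk}/dx_i - dg_{ij}/dx_k).
The metric is diagonal, so g_{ab} = 0 for a != b.
At the given point: g_{11} = 12, g_{22} = 9, g_{33} = 9
g^{22} = 1/9
dg_{12}/dx_3 = 0 (off-diagonal)
dg_{32}/dx_1 = 0 (off-diagonal)
dg_{13}/dx_2 = 0 (off-diagonal)
Numerator = 0 + 0 - 0 = 0
Gamma^2_{13} = 0 / (2 * 9) = 0

0


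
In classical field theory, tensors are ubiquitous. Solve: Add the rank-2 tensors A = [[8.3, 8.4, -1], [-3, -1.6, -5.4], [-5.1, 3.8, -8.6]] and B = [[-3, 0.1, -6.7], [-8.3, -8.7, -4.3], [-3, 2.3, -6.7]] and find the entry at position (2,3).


Tensor addition is component-wise: (A + B)_{ij} = A_{ij} + B_{ij}.
A_{23} = -5.4
B_{23} = -4.3
(A + B)_{23} = -5.4 + -4.3 = -9.7

-9.7


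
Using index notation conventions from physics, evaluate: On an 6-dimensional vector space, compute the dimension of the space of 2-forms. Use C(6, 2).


The dimension of the space of p-forms on an n-dimensional space is C(n, p).
n = 6, p = 2
C(6, 2) = 6! / (2! * 4!) = 15

15


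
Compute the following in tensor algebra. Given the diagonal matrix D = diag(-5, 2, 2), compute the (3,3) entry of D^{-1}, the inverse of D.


For a diagonal matrix, the inverse has entries (D^{-1})_{ii} = 1/d_{ii}.
The diagonal entries are: d_{11} = -5, d_{22} = 2, d_{33} = 2
We need (D^{-1})_{33} = 1/d_{33} = 1/2 = 1/2

1/2


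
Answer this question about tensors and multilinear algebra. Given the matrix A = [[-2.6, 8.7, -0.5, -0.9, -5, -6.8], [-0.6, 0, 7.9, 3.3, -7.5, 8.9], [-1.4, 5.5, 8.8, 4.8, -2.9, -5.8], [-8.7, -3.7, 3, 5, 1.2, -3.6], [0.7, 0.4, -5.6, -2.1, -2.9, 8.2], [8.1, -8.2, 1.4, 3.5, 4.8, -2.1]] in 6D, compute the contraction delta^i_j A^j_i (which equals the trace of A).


The contraction (trace) of a rank-2 tensor is the sum of its diagonal elements.
Diagonal entries: A[1,1] = -2.6, A[2,2] = 0, A[3,3] = 8.8, A[4,4] = 5, A[5,5] = -2.9, A[6,6] = -2.1
Tr(A) = -2.6 + 0 + 8.8 + 5 + -2.9 + -2.1 = 6.2

6.2


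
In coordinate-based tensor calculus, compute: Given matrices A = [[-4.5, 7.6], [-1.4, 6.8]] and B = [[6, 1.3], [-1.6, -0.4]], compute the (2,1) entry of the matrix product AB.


(AB)_{ij} = sum_k A_{ik} B_{kj}.
For i=2, j=1:
A_{21} * B_{11} = -1.4 * 6 = -8.4
A_{22} * B_{21} = 6.8 * -1.6 = -10.88
Sum = -8.4 + -10.88 = -19.28

-19.28


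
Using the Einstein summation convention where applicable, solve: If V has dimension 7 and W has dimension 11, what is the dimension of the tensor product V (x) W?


The dimension of a tensor product is the product of dimensions.
dim(V) = 7, dim(W) = 11
dim(V (x) W) = 7 * 11 = 77

77


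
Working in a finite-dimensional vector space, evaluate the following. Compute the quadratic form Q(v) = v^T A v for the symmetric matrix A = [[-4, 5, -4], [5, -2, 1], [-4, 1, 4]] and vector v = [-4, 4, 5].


First compute Av:
(Av)_1 = -4*-4 + 5*4 + -4*5 = 16
(Av)_2 = 5*-4 + -2*4 + 1*5 = -23
(Av)_3 = -4*-4 + 1*4 + 4*5 = 40
Av = [16, -23, 40]
Then v^T (Av) = -4*16 + 4*-23 + 5*40
= -64 + -92 + 200 = 44

44


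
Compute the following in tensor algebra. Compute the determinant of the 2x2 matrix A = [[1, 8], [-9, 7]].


For a 2x2 matrix [[a, b], [c, d]], det = a*d - b*c.
a = 1, b = 8, c = -9, d = 7
a*d = 1 * 7 = 7
b*c = 8 * -9 = -72
det = 7 - -72 = 79

79


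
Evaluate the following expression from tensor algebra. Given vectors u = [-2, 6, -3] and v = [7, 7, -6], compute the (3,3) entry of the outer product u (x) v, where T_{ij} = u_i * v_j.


The outer product entry T_{ij} = u_i * v_j.
We need i=3, j=3.
u_3 = -3, v_3 = -6
T_{3,3} = -3 * -6 = 18

18


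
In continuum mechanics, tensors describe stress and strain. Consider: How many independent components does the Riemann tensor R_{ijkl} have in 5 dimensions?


The Riemann tensor in d dimensions has d^2(d^2 - 1)/12 independent components.
d = 5, so d^2 = 25
d^2 - 1 = 24
d^2(d^2 - 1) = 25 * 24 = 600
Divide by 12: 600 / 12 = 50

50


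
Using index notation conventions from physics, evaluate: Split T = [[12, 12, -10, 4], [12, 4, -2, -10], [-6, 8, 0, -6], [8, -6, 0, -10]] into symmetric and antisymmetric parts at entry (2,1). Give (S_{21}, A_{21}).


T_{21} = 12
T_{12} = 12
S_{21} = (12 + 12)/2 = 24/2 = 12
A_{21} = (12 - 12)/2 = 0/2 = 0
Check: S + A = 12 + 0 = 12 = T_{21}.

(12, 0)


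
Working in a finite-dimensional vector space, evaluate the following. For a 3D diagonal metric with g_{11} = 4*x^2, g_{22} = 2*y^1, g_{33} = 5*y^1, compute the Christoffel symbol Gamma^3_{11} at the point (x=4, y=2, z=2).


For a diagonal metric, Gamma^k_{ij} = (1/2) g^{kk} (dg_{ik}/dx_j + dg_{jk}/dx_i - dg_{ij}/dx_k).
The metric is diagonal, so g_{ab} = 0 for a != b.
At the given point: g_{11} = 64, g_{22} = 4, g_{33} = 10
g^{33} = 1/10
dg_{13}/dx_1 = 0 (off-diagonal)
dg_{13}/dx_1 = 0 (off-diagonal)
dg_{11}/dx_3 = dg_{11}/dx_3 = 0
Numerator = 0 + 0 - 0 = 0
Gamma^3_{11} = 0 / (2 * 10) = 0

0


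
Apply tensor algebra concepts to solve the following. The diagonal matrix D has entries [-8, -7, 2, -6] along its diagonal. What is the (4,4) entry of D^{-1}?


For a diagonal matrix, the inverse has entries (D^{-1})_{ii} = 1/d_{ii}.
The diagonal entries are: d_{11} = -8, d_{22} = -7, d_{33} = 2, d_{44} = -6
We need (D^{-1})_{44} = 1/d_{44} = 1/-6 = -1/6

-1/6


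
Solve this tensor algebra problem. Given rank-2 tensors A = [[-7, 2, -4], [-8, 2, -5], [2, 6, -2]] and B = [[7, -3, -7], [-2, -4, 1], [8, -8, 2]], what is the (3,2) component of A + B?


Tensor addition is component-wise: (A + B)_{ij} = A_{ij} + B_{ij}.
A_{32} = 6
B_{32} = -8
(A + B)_{32} = 6 + -8 = -2

-2


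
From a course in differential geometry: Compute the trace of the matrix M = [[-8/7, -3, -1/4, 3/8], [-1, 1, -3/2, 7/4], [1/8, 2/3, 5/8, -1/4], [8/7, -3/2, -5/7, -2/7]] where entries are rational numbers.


The trace is the sum of diagonal entries.
Diagonal: M[1,1] = -8/7, M[2,2] = 1, M[3,3] = 5/8, M[4,4] = -2/7
Tr(M) = -8/7 + 1 + 5/8 + -2/7
Computing step by step:
After adding M[1,1]: -8/7
After adding M[2,2]: -1/7
After adding M[3,3]: 27/56
After adding M[4,4]: 11/56
Tr(M) = 11/56

11/56


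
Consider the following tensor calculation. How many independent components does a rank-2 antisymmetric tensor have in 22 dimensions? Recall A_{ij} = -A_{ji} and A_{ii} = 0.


An antisymmetric rank-2 tensor satisfies A_{ij} = -A_{ji}, so diagonal entries are zero.
The independent components are the upper-triangular entries: C(n, 2) = n(n-1)/2.
n = 22
C(22, 2) = 22 * 21 / 2 = 462 / 2 = 231

231


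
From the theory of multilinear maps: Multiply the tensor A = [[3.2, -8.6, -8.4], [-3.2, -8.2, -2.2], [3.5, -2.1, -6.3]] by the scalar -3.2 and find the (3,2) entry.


Scalar multiplication: (cA)_{ij} = c * A_{ij}.
c = -3.2
A_{32} = -2.1
(cA)_{32} = -3.2 * -2.1 = 6.72

6.72


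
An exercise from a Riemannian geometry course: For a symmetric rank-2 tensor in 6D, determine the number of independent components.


A symmetric rank-2 tensor in d dimensions has d(d+1)/2 independent components.
d = 6
d(d+1)/2 = 6 * 7 / 2 = 42 / 2 = 21

21


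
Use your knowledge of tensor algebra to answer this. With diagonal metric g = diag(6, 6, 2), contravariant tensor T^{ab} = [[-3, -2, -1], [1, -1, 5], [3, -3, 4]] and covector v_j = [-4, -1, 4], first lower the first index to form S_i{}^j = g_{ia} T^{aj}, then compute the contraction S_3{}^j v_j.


Step 1: lower the first index. For a diagonal metric, g_{ia} T^{aj} = g_{ii} T^{ij} (no sum on i).
g_{33} = 2
S_3{}^1 = 2 * T^{31} = 2 * 3 = 6
S_3{}^2 = 2 * T^{32} = 2 * -3 = -6
S_3{}^3 = 2 * T^{33} = 2 * 4 = 8
Step 2: contract S_3{}^j with v_j.
S_3{}^1 * v_1 = 6 * -4 = -24
S_3{}^2 * v_2 = -6 * -1 = 6
S_3{}^3 * v_3 = 8 * 4 = 32
Result = -24 + 6 + 32 = 14

14


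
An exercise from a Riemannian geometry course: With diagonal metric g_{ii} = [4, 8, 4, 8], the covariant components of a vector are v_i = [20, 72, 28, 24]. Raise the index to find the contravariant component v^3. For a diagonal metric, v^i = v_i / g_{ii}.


To raise an index with a diagonal metric: v^i = v_i / g_{ii}.
For index 3: v_3 = 28, g_{33} = 4
v^3 = 28 / 4 = 7

7


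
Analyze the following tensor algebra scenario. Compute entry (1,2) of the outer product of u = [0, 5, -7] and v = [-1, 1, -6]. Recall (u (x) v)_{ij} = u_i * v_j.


The outer product entry T_{ij} = u_i * v_j.
We need i=1, j=2.
u_1 = 0, v_2 = 1
T_{1,2} = 0 * 1 = 0

0


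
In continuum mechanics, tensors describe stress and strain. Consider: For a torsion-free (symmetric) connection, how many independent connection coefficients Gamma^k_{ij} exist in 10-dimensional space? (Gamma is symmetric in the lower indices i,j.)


Christoffel symbols Gamma^k_{ij} are symmetric in i,j, so there are d * d(d+1)/2 independent symbols.
d = 10
d(d+1)/2 = 10 * 11 / 2 = 55
Total = 10 * 55 = 550

550


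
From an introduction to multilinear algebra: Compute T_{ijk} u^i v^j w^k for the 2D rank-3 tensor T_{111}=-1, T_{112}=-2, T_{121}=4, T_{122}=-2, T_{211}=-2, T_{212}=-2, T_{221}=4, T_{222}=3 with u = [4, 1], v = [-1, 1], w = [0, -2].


S = sum over i,j,k of T_{ijk} u_i v_j w_k. Expanding all 8 terms:
T_{111}*u_1*v_1*w_1 = -1*4*-1*0 = 0  (running total: 0)
T_{112}*u_1*v_1*w_2 = -2*4*-1*-2 = -16  (running total: -16)
T_{121}*u_1*v_2*w_1 = 4*4*1*0 = 0  (running total: -16)
T_{122}*u_1*v_2*w_2 = -2*4*1*-2 = 16  (running total: 0)
T_{211}*u_2*v_1*w_1 = -2*1*-1*0 = 0  (running total: 0)
T_{212}*u_2*v_1*w_2 = -2*1*-1*-2 = -4  (running total: -4)
T_{221}*u_2*v_2*w_1 = 4*1*1*0 = 0  (running total: -4)
T_{222}*u_2*v_2*w_2 = 3*1*1*-2 = -6  (running total: -10)
S = -10

-10


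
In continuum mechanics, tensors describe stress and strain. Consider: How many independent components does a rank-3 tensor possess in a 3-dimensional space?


The number of components of a rank-r tensor in d dimensions is d^r.
Here d = 3 and r = 3.
3^3 = 27

27


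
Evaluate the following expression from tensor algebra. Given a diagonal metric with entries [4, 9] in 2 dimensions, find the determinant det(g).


For a diagonal metric, the determinant is the product of diagonal entries.
Diagonal entries: 4, 9
det(g) = 4 * 9 = 36

36


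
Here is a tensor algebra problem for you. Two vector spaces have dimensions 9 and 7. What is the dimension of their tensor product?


The dimension of a tensor product is the product of dimensions.
dim(V) = 9, dim(W) = 7
dim(V (x) W) = 9 * 7 = 63

63


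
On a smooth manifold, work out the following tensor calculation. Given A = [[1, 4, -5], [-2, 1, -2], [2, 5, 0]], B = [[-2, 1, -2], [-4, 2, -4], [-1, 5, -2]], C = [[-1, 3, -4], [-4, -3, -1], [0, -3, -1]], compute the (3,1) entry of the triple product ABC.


(ABC)_{31} = sum_m (AB)_{3m} C_{m1}. First compute row 3 of AB.
(AB)_{31} = 2*-2 + 5*-4 + 0*-1 = -24
(AB)_{32} = 2*1 + 5*2 + 0*5 = 12
(AB)_{33} = 2*-2 + 5*-4 + 0*-2 = -24
Now contract with column 1 of C:
(AB)_{31} * C_{11} = -24 * -1 = 24
(AB)_{32} * C_{21} = 12 * -4 = -48
(AB)_{33} * C_{31} = -24 * 0 = 0
(ABC)_{31} = 24 + -48 + 0 = -24

-24


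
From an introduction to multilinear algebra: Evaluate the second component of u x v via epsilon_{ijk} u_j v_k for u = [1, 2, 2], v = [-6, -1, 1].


(u x v)_2 = sum_{j,k} epsilon_{2jk} u_j v_k. Only permutations of (1,2,3) contribute; the two non-zero terms are:
eps_{213} u_1 v_3 = -1 * 1 * 1 = -1
eps_{231} u_3 v_1 = 1 * 2 * -6 = -12
(u x v)_2 = -13

-13


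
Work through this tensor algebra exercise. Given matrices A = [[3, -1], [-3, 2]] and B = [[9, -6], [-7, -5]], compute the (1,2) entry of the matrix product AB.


(AB)_{ij} = sum_k A_{ik} B_{kj}.
For i=1, j=2:
A_{11} * B_{12} = 3 * -6 = -18
A_{12} * B_{22} = -1 * -5 = 5
Sum = -18 + 5 = -13

-13


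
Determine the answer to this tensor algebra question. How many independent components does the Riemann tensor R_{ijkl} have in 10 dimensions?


The Riemann tensor in d dimensions has d^2(d^2 - 1)/12 independent components.
d = 10, so d^2 = 100
d^2 - 1 = 99
d^2(d^2 - 1) = 100 * 99 = 9900
Divide by 12: 9900 / 12 = 825

825


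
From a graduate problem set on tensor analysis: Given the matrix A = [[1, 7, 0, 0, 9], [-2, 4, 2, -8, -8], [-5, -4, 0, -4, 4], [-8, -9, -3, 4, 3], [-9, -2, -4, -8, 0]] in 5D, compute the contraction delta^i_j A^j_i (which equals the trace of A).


The contraction (trace) of a rank-2 tensor is the sum of its diagonal elements.
Diagonal entries: A[1,1] = 1, A[2,2] = 4, A[3,3] = 0, A[4,4] = 4, A[5,5] = 0
Tr(A) = 1 + 4 + 0 + 4 + 0 = 9

9


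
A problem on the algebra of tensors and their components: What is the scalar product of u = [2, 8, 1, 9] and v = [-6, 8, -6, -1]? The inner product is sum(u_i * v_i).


The inner product u . v = sum of u_i * v_i.
Term-by-term: 2 * -6, 8 * 8, 1 * -6, 9 * -1
Products: -12, 64, -6, -9
Sum = -12 + 64 + -6 + -9 = 37

37


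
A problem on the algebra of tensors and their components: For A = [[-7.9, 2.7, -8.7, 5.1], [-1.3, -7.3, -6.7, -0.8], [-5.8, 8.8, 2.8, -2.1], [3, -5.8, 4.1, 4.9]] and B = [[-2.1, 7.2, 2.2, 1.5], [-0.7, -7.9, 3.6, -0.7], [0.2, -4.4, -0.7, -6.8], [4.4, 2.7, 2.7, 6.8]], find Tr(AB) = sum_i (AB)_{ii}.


Tr(AB) = sum_i (AB)_{ii} where (AB)_{ii} = sum_k A_{ik} B_{ki}.
(AB)_{11} = -7.9*-2.1 + 2.7*-0.7 + -8.7*0.2 + 5.1*4.4 = 35.4
(AB)_{22} = -1.3*7.2 + -7.3*-7.9 + -6.7*-4.4 + -0.8*2.7 = 75.63
(AB)_{33} = -5.8*2.2 + 8.8*3.6 + 2.8*-0.7 + -2.1*2.7 = 11.29
(AB)_{44} = 3*1.5 + -5.8*-0.7 + 4.1*-6.8 + 4.9*6.8 = 14
Tr(AB) = 35.4 + 75.63 + 11.29 + 14 = 136.32

136.32


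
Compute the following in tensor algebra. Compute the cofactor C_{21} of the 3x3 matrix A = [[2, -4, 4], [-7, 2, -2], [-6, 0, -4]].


To find cofactor C_{21}, delete row 2 and column 1.
The resulting 2x2 submatrix is: [[-4, 4], [0, -4]]
Minor M_{21} = -4*-4 - 4*0
  = 16 - 0 = 16
Sign = (-1)^(2+1) = (-1)^3 = -1
Cofactor C_{21} = -1 * 16 = -16

-16


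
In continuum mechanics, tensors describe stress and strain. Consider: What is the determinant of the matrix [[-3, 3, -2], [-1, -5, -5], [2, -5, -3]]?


Expanding along the first row, det(A) = a11*M_11 - a12*M_12 + a13*M_13, where M_1j is the (1,j) minor.
Minor M_11 = -5*-3 - -5*-5 = -10
Minor M_12 = -1*-3 - -5*2 = 13
Minor M_13 = -1*-5 - -5*2 = 15
det = -3*(-10) - 3*(13) + -2*(15)
    = 30 - 39 + -30
    = -39

-39


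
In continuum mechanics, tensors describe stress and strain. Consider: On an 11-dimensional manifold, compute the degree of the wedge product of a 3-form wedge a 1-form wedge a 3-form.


The degree of a wedge product is the sum of the degrees of the individual forms.
Degrees: 3, 1, 3
Total degree = 3 + 1 + 3 = 7

7


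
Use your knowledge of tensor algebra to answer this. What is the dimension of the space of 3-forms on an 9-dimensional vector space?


The dimension of the space of p-forms on an n-dimensional space is C(n, p).
n = 9, p = 3
C(9, 3) = 9! / (3! * 6!) = 84

84


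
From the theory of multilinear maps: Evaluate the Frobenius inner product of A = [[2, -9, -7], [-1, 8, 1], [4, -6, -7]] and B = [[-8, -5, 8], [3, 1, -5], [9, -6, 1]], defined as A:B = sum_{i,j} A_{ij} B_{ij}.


A:B = sum over all i,j of A_{ij} * B_{ij}.
Row 1: 2*-8=-16, -9*-5=45, -7*8=-56 => row sum = -27
Row 2: -1*3=-3, 8*1=8, 1*-5=-5 => row sum = 0
Row 3: 4*9=36, -6*-6=36, -7*1=-7 => row sum = 65
Total = -27 + 0 + 65 = 38

38


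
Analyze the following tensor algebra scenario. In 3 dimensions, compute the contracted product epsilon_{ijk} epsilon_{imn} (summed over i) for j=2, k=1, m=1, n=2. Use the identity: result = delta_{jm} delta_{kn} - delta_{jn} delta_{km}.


Using the identity: epsilon_{ijk} epsilon_{imn} = delta_{jm} delta_{kn} - delta_{jn} delta_{km}.
delta_{21} = 0
delta_{12} = 0
delta_{22} = 1
delta_{11} = 1
Result = 0 * 0 - 1 * 1 = 0 - 1 = -1

-1


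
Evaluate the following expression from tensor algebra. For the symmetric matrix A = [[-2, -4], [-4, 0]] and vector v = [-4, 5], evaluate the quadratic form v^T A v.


First compute Av:
(Av)_1 = -2*-4 + -4*5 = -12
(Av)_2 = -4*-4 + 0*5 = 16
Av = [-12, 16]
Then v^T (Av) = -4*-12 + 5*16
= 48 + 80 = 128

128


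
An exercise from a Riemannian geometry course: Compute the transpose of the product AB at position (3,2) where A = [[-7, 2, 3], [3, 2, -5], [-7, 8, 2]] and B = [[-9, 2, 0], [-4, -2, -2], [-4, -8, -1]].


(AB)^T_{ij} = (AB)_{ji} = sum_k A_{jk} B_{ki}.
For i=3, j=2 we need (AB)_{23}:
A_{21} * B_{13} = 3 * 0 = 0
A_{22} * B_{23} = 2 * -2 = -4
A_{23} * B_{33} = -5 * -1 = 5
Sum = 0 + -4 + 5 = 1

1


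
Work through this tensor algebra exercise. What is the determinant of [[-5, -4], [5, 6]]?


For a 2x2 matrix [[a, b], [c, d]], det = a*d - b*c.
a = -5, b = -4, c = 5, d = 6
a*d = -5 * 6 = -30
b*c = -4 * 5 = -20
det = -30 - -20 = -10

-10


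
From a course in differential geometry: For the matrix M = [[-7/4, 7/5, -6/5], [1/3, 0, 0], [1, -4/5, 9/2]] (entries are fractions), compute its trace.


The trace is the sum of diagonal entries.
Diagonal: M[1,1] = -7/4, M[2,2] = 0, M[3,3] = 9/2
Tr(M) = -7/4 + 0 + 9/2
Computing step by step:
After adding M[1,1]: -7/4
After adding M[2,2]: -7/4
After adding M[3,3]: 11/4
Tr(M) = 11/4

11/4


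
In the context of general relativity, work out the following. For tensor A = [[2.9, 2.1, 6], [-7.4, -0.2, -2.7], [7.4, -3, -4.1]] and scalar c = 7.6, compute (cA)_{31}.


Scalar multiplication: (cA)_{ij} = c * A_{ij}.
c = 7.6
A_{31} = 7.4
(cA)_{31} = 7.6 * 7.4 = 56.24

56.24


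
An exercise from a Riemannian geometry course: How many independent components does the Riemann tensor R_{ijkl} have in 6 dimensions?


The Riemann tensor in d dimensions has d^2(d^2 - 1)/12 independent components.
d = 6, so d^2 = 36
d^2 - 1 = 35
d^2(d^2 - 1) = 36 * 35 = 1260
Divide by 12: 1260 / 12 = 105

105


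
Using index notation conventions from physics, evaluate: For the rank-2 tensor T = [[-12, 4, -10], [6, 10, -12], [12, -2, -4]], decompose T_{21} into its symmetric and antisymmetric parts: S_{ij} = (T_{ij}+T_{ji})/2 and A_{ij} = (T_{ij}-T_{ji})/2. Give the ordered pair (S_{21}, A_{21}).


T_{21} = 6
T_{12} = 4
S_{21} = (6 + 4)/2 = 10/2 = 5
A_{21} = (6 - 4)/2 = 2/2 = 1
Check: S + A = 5 + 1 = 6 = T_{21}.

(5, 1)


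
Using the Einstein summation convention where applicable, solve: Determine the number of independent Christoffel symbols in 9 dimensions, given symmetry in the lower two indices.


Christoffel symbols Gamma^k_{ij} are symmetric in i,j, so there are d * d(d+1)/2 independent symbols.
d = 9
d(d+1)/2 = 9 * 10 / 2 = 45
Total = 9 * 45 = 405

405


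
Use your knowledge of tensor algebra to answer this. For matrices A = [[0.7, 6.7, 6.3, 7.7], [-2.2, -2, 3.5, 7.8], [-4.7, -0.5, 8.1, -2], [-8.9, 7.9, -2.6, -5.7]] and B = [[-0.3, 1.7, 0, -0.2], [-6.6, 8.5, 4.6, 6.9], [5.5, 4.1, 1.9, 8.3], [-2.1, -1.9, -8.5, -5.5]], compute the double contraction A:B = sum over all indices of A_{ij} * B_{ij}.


A:B = sum over all i,j of A_{ij} * B_{ij}.
Row 1: 0.7*-0.3=-0.21, 6.7*1.7=11.39, 6.3*0=0, 7.7*-0.2=-1.54 => row sum = 9.64
Row 2: -2.2*-6.6=14.52, -2*8.5=-17, 3.5*4.6=16.1, 7.8*6.9=53.82 => row sum = 67.44
Row 3: -4.7*5.5=-25.85, -0.5*4.1=-2.05, 8.1*1.9=15.39, -2*8.3=-16.6 => row sum = -29.11
Row 4: -8.9*-2.1=18.69, 7.9*-1.9=-15.01, -2.6*-8.5=22.1, -5.7*-5.5=31.35 => row sum = 57.13
Total = 9.64 + 67.44 + -29.11 + 57.13 = 105.1

105.1


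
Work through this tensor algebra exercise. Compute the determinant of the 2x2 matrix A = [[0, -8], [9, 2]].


For a 2x2 matrix [[a, b], [c, d]], det = a*d - b*c.
a = 0, b = -8, c = 9, d = 2
a*d = 0 * 2 = 0
b*c = -8 * 9 = -72
det = 0 - -72 = 72

72


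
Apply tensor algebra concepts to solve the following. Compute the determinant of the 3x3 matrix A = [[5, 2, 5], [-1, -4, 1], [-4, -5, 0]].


Expanding along the first row, det(A) = a11*M_11 - a12*M_12 + a13*M_13, where M_1j is the (1,j) minor.
Minor M_11 = -4*0 - 1*-5 = 5
Minor M_12 = -1*0 - 1*-4 = 4
Minor M_13 = -1*-5 - -4*-4 = -11
det = 5*(5) - 2*(4) + 5*(-11)
    = 25 - 8 + -55
    = -38

-38


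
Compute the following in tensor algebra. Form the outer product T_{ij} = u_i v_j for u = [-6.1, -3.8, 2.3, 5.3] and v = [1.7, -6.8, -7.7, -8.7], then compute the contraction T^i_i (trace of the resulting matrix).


The outer product gives T_{ij} = u_i v_j.
The trace (contraction) is Tr(T) = sum_i T_{ii} = sum_i u_i v_i.
Diagonal entries:
T_{11} = u_1 * v_1 = -6.1 * 1.7 = -10.37
T_{22} = u_2 * v_2 = -3.8 * -6.8 = 25.84
T_{33} = u_3 * v_3 = 2.3 * -7.7 = -17.71
T_{44} = u_4 * v_4 = 5.3 * -8.7 = -46.11
Tr(T) = -10.37 + 25.84 + -17.71 + -46.11 = -48.35

-48.35


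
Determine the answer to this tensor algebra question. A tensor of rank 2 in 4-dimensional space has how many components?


The number of components of a rank-r tensor in d dimensions is d^r.
Here d = 4 and r = 2.
4^2 = 16

16


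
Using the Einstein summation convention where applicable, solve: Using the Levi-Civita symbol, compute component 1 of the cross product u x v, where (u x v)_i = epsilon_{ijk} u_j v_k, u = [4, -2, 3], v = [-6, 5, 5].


(u x v)_1 = sum_{j,k} epsilon_{1jk} u_j v_k. Only permutations of (1,2,3) contribute; the two non-zero terms are:
eps_{123} u_2 v_3 = 1 * -2 * 5 = -10
eps_{132} u_3 v_2 = -1 * 3 * 5 = -15
(u x v)_1 = -25

-25


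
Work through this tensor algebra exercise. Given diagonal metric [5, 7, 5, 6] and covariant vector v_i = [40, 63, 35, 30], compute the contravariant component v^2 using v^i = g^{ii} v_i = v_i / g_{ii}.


To raise an index with a diagonal metric: v^i = v_i / g_{ii}.
For index 2: v_2 = 63, g_{22} = 7
v^2 = 63 / 7 = 9

9


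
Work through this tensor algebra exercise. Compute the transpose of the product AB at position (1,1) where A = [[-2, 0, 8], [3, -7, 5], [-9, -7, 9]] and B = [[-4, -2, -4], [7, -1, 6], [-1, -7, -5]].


(AB)^T_{ij} = (AB)_{ji} = sum_k A_{jk} B_{ki}.
For i=1, j=1 we need (AB)_{11}:
A_{11} * B_{11} = -2 * -4 = 8
A_{12} * B_{21} = 0 * 7 = 0
A_{13} * B_{31} = 8 * -1 = -8
Sum = 8 + 0 + -8 = 0

0


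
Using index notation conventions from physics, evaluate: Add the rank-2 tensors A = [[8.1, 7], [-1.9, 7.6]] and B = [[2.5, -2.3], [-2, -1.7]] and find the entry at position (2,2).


Tensor addition is component-wise: (A + B)_{ij} = A_{ij} + B_{ij}.
A_{22} = 7.6
B_{22} = -1.7
(A + B)_{22} = 7.6 + -1.7 = 5.9

5.9


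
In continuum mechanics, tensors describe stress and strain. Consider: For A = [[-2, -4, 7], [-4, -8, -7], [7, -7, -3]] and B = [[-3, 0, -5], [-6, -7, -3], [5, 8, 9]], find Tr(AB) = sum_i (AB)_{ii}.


Tr(AB) = sum_i (AB)_{ii} where (AB)_{ii} = sum_k A_{ik} B_{ki}.
(AB)_{11} = -2*-3 + -4*-6 + 7*5 = 65
(AB)_{22} = -4*0 + -8*-7 + -7*8 = 0
(AB)_{33} = 7*-5 + -7*-3 + -3*9 = -41
Tr(AB) = 65 + 0 + -41 = 24

24


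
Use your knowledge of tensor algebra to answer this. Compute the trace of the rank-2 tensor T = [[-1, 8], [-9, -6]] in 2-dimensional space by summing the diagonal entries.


The contraction (trace) of a rank-2 tensor is the sum of its diagonal elements.
Diagonal entries: A[1,1] = -1, A[2,2] = -6
Tr(A) = -1 + -6 = -7

-7


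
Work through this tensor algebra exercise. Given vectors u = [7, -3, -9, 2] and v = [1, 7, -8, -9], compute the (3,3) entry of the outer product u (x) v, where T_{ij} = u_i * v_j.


The outer product entry T_{ij} = u_i * v_j.
We need i=3, j=3.
u_3 = -9, v_3 = -8
T_{3,3} = -9 * -8 = 72

72


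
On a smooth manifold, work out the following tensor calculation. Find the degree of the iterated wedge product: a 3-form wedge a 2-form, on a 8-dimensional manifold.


The degree of a wedge product is the sum of the degrees of the individual forms.
Degrees: 3, 2
Total degree = 3 + 2 = 5

5


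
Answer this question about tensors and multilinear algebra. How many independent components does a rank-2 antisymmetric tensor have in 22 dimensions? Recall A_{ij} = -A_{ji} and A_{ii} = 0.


An antisymmetric rank-2 tensor satisfies A_{ij} = -A_{ji}, so diagonal entries are zero.
The independent components are the upper-triangular entries: C(n, 2) = n(n-1)/2.
n = 22
C(22, 2) = 22 * 21 / 2 = 462 / 2 = 231

231


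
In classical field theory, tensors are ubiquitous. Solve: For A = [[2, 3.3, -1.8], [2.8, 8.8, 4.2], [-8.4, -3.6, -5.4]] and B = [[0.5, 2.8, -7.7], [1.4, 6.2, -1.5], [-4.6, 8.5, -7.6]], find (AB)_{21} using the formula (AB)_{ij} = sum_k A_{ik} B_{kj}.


(AB)_{ij} = sum_k A_{ik} B_{kj}.
For i=2, j=1:
A_{21} * B_{11} = 2.8 * 0.5 = 1.4
A_{22} * B_{21} = 8.8 * 1.4 = 12.32
A_{23} * B_{31} = 4.2 * -4.6 = -19.32
Sum = 1.4 + 12.32 + -19.32 = -5.6

-5.6


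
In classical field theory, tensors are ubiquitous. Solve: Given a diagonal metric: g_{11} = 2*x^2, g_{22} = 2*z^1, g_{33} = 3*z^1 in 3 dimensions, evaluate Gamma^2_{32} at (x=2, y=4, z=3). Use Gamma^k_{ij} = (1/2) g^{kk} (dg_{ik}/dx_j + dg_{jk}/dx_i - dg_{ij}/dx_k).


For a diagonal metric, Gamma^k_{ij} = (1/2) g^{kk} (dg_{ik}/dx_j + dg_{jk}/dx_i - dg_{ij}/dx_k).
The metric is diagonal, so g_{ab} = 0 for a != b.
At the given point: g_{11} = 8, g_{22} = 6, g_{33} = 9
g^{22} = 1/6
dg_{32}/dx_2 = 0 (off-diagonal)
dg_{22}/dx_3 = dg_{22}/dx_3 = 2
dg_{32}/dx_2 = 0 (off-diagonal)
Numerator = 0 + 2 - 0 = 2
Gamma^2_{32} = 2 / (2 * 6) = 1/6

1/6


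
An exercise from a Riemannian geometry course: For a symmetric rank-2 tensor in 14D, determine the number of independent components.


A symmetric rank-2 tensor in d dimensions has d(d+1)/2 independent components.
d = 14
d(d+1)/2 = 14 * 15 / 2 = 210 / 2 = 105

105


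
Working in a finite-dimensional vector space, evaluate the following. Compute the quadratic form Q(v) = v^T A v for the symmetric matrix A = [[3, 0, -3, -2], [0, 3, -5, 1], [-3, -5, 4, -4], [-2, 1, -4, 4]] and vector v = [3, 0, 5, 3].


First compute Av:
(Av)_1 = 3*3 + 0*0 + -3*5 + -2*3 = -12
(Av)_2 = 0*3 + 3*0 + -5*5 + 1*3 = -22
(Av)_3 = -3*3 + -5*0 + 4*5 + -4*3 = -1
(Av)_4 = -2*3 + 1*0 + -4*5 + 4*3 = -14
Av = [-12, -22, -1, -14]
Then v^T (Av) = 3*-12 + 0*-22 + 5*-1 + 3*-14
= -36 + 0 + -5 + -42 = -83

-83


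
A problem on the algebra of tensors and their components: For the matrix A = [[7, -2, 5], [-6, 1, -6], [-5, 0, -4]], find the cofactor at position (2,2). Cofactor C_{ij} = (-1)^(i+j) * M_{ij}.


To find cofactor C_{22}, delete row 2 and column 2.
The resulting 2x2 submatrix is: [[7, 5], [-5, -4]]
Minor M_{22} = 7*-4 - 5*-5
  = -28 - -25 = -3
Sign = (-1)^(2+2) = (-1)^4 = 1
Cofactor C_{22} = 1 * -3 = -3

-3


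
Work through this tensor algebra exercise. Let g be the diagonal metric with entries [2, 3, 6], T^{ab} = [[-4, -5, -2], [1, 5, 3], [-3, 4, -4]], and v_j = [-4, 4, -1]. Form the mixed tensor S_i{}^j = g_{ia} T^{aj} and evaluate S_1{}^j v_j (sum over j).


Step 1: lower the first index. For a diagonal metric, g_{ia} T^{aj} = g_{ii} T^{ij} (no sum on i).
g_{11} = 2
S_1{}^1 = 2 * T^{11} = 2 * -4 = -8
S_1{}^2 = 2 * T^{12} = 2 * -5 = -10
S_1{}^3 = 2 * T^{13} = 2 * -2 = -4
Step 2: contract S_1{}^j with v_j.
S_1{}^1 * v_1 = -8 * -4 = 32
S_1{}^2 * v_2 = -10 * 4 = -40
S_1{}^3 * v_3 = -4 * -1 = 4
Result = 32 + -40 + 4 = -4

-4


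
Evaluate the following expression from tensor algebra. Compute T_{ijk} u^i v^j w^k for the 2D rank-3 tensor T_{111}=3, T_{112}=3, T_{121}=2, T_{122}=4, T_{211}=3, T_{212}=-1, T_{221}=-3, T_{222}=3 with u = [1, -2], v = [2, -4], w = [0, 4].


S = sum over i,j,k of T_{ijk} u_i v_j w_k. Expanding all 8 terms:
T_{111}*u_1*v_1*w_1 = 3*1*2*0 = 0  (running total: 0)
T_{112}*u_1*v_1*w_2 = 3*1*2*4 = 24  (running total: 24)
T_{121}*u_1*v_2*w_1 = 2*1*-4*0 = 0  (running total: 24)
T_{122}*u_1*v_2*w_2 = 4*1*-4*4 = -64  (running total: -40)
T_{211}*u_2*v_1*w_1 = 3*-2*2*0 = 0  (running total: -40)
T_{212}*u_2*v_1*w_2 = -1*-2*2*4 = 16  (running total: -24)
T_{221}*u_2*v_2*w_1 = -3*-2*-4*0 = 0  (running total: -24)
T_{222}*u_2*v_2*w_2 = 3*-2*-4*4 = 96  (running total: 72)
S = 72

72


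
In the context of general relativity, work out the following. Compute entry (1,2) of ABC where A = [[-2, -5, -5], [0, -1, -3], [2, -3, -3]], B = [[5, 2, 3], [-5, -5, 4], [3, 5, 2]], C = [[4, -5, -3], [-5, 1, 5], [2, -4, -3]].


(ABC)_{12} = sum_m (AB)_{1m} C_{m2}. First compute row 1 of AB.
(AB)_{11} = -2*5 + -5*-5 + -5*3 = 0
(AB)_{12} = -2*2 + -5*-5 + -5*5 = -4
(AB)_{13} = -2*3 + -5*4 + -5*2 = -36
Now contract with column 2 of C:
(AB)_{11} * C_{12} = 0 * -5 = 0
(AB)_{12} * C_{22} = -4 * 1 = -4
(AB)_{13} * C_{32} = -36 * -4 = 144
(ABC)_{12} = 0 + -4 + 144 = 140

140


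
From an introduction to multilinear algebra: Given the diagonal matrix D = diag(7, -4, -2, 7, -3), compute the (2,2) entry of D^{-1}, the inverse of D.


For a diagonal matrix, the inverse has entries (D^{-1})_{ii} = 1/d_{ii}.
The diagonal entries are: d_{11} = 7, d_{22} = -4, d_{33} = -2, d_{44} = 7, d_{55} = -3
We need (D^{-1})_{22} = 1/d_{22} = 1/-4 = -1/4

-1/4


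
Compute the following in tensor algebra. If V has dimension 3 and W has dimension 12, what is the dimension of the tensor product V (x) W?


The dimension of a tensor product is the product of dimensions.
dim(V) = 3, dim(W) = 12
dim(V (x) W) = 3 * 12 = 36

36


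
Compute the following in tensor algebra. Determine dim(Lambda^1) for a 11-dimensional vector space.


The dimension of the space of p-forms on an n-dimensional space is C(n, p).
n = 11, p = 1
C(11, 1) = 11! / (1! * 10!) = 11

11


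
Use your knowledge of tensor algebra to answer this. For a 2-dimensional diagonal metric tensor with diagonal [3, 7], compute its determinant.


For a diagonal metric, the determinant is the product of diagonal entries.
Diagonal entries: 3, 7
det(g) = 3 * 7 = 21

21


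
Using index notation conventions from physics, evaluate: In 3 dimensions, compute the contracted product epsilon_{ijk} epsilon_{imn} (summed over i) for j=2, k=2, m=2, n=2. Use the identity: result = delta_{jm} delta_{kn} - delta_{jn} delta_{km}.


Using the identity: epsilon_{ijk} epsilon_{imn} = delta_{jm} delta_{kn} - delta_{jn} delta_{km}.
delta_{22} = 1
delta_{22} = 1
delta_{22} = 1
delta_{22} = 1
Result = 1 * 1 - 1 * 1 = 1 - 1 = 0

0


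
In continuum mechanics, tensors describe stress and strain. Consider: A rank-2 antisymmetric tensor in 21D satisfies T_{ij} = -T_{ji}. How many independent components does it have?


An antisymmetric rank-2 tensor satisfies A_{ij} = -A_{ji}, so diagonal entries are zero.
The independent components are the upper-triangular entries: C(n, 2) = n(n-1)/2.
n = 21
C(21, 2) = 21 * 20 / 2 = 420 / 2 = 210

210


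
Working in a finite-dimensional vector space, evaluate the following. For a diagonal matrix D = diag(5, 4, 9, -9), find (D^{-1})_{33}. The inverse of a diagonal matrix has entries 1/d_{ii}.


For a diagonal matrix, the inverse has entries (D^{-1})_{ii} = 1/d_{ii}.
The diagonal entries are: d_{11} = 5, d_{22} = 4, d_{33} = 9, d_{44} = -9
We need (D^{-1})_{33} = 1/d_{33} = 1/9 = 1/9

1/9


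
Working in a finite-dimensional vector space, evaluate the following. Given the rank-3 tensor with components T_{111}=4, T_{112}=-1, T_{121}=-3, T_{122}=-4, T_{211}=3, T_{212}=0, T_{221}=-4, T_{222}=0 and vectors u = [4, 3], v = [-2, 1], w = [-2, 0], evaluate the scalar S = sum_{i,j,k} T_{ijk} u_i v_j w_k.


S = sum over i,j,k of T_{ijk} u_i v_j w_k. Expanding all 8 terms:
T_{111}*u_1*v_1*w_1 = 4*4*-2*-2 = 64  (running total: 64)
T_{112}*u_1*v_1*w_2 = -1*4*-2*0 = 0  (running total: 64)
T_{121}*u_1*v_2*w_1 = -3*4*1*-2 = 24  (running total: 88)
T_{122}*u_1*v_2*w_2 = -4*4*1*0 = 0  (running total: 88)
T_{211}*u_2*v_1*w_1 = 3*3*-2*-2 = 36  (running total: 124)
T_{212}*u_2*v_1*w_2 = 0*3*-2*0 = 0  (running total: 124)
T_{221}*u_2*v_2*w_1 = -4*3*1*-2 = 24  (running total: 148)
T_{222}*u_2*v_2*w_2 = 0*3*1*0 = 0  (running total: 148)
S = 148

148


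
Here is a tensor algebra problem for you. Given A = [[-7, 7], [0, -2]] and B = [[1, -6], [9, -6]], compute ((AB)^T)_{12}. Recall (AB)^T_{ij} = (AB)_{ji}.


(AB)^T_{ij} = (AB)_{ji} = sum_k A_{jk} B_{ki}.
For i=1, j=2 we need (AB)_{21}:
A_{21} * B_{11} = 0 * 1 = 0
A_{22} * B_{21} = -2 * 9 = -18
Sum = 0 + -18 = -18

-18


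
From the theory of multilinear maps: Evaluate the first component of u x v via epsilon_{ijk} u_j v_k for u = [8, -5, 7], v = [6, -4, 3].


(u x v)_1 = sum_{j,k} epsilon_{1jk} u_j v_k. Only permutations of (1,2,3) contribute; the two non-zero terms are:
eps_{123} u_2 v_3 = 1 * -5 * 3 = -15
eps_{132} u_3 v_2 = -1 * 7 * -4 = 28
(u x v)_1 = 13

13


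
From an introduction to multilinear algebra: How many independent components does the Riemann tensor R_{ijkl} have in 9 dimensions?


The Riemann tensor in d dimensions has d^2(d^2 - 1)/12 independent components.
d = 9, so d^2 = 81
d^2 - 1 = 80
d^2(d^2 - 1) = 81 * 80 = 6480
Divide by 12: 6480 / 12 = 540

540


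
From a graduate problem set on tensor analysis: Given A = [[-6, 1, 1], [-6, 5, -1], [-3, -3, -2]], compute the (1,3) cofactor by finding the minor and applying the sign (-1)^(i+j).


To find cofactor C_{13}, delete row 1 and column 3.
The resulting 2x2 submatrix is: [[-6, 5], [-3, -3]]
Minor M_{13} = -6*-3 - 5*-3
  = 18 - -15 = 33
Sign = (-1)^(1+3) = (-1)^4 = 1
Cofactor C_{13} = 1 * 33 = 33

33


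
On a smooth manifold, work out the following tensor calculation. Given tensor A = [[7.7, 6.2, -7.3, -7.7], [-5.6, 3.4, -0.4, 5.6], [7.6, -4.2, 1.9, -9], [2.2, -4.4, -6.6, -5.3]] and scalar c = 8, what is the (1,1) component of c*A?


Scalar multiplication: (cA)_{ij} = c * A_{ij}.
c = 8
A_{11} = 7.7
(cA)_{11} = 8 * 7.7 = 61.6

61.6


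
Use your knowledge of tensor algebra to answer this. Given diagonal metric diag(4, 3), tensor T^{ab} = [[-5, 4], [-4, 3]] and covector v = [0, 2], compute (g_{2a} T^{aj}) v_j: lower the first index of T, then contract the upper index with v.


Step 1: lower the first index. For a diagonal metric, g_{ia} T^{aj} = g_{ii} T^{ij} (no sum on i).
g_{22} = 3
S_2{}^1 = 3 * T^{21} = 3 * -4 = -12
S_2{}^2 = 3 * T^{22} = 3 * 3 = 9
Step 2: contract S_2{}^j with v_j.
S_2{}^1 * v_1 = -12 * 0 = 0
S_2{}^2 * v_2 = 9 * 2 = 18
Result = 0 + 18 = 18

18


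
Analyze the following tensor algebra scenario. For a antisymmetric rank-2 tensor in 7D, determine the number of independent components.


A antisymmetric rank-2 tensor in d dimensions has d(d-1)/2 independent components.
d = 7
d(d-1)/2 = 7 * 6 / 2 = 42 / 2 = 21

21


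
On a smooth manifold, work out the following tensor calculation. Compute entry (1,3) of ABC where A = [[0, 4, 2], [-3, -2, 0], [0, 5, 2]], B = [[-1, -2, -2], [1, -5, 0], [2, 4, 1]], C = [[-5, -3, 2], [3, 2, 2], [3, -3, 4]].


(ABC)_{13} = sum_m (AB)_{1m} C_{m3}. First compute row 1 of AB.
(AB)_{11} = 0*-1 + 4*1 + 2*2 = 8
(AB)_{12} = 0*-2 + 4*-5 + 2*4 = -12
(AB)_{13} = 0*-2 + 4*0 + 2*1 = 2
Now contract with column 3 of C:
(AB)_{11} * C_{13} = 8 * 2 = 16
(AB)_{12} * C_{23} = -12 * 2 = -24
(AB)_{13} * C_{33} = 2 * 4 = 8
(ABC)_{13} = 16 + -24 + 8 = 0

0


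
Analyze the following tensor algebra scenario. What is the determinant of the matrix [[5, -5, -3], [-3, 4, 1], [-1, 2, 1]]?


Expanding along the first row, det(A) = a11*M_11 - a12*M_12 + a13*M_13, where M_1j is the (1,j) minor.
Minor M_11 = 4*1 - 1*2 = 2
Minor M_12 = -3*1 - 1*-1 = -2
Minor M_13 = -3*2 - 4*-1 = -2
det = 5*(2) - -5*(-2) + -3*(-2)
    = 10 - 10 + 6
    = 6

6


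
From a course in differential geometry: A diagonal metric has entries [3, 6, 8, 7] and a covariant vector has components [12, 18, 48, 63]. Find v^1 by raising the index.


To raise an index with a diagonal metric: v^i = v_i / g_{ii}.
For index 1: v_1 = 12, g_{11} = 3
v^1 = 12 / 3 = 4

4


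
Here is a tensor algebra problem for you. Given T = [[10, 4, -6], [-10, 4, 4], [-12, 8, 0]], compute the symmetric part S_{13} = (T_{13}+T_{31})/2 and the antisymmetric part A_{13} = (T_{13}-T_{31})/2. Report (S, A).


T_{13} = -6
T_{31} = -12
S_{13} = (-6 + -12)/2 = -18/2 = -9
A_{13} = (-6 - -12)/2 = 6/2 = 3
Check: S + A = -9 + 3 = -6 = T_{13}.

(-9, 3)
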